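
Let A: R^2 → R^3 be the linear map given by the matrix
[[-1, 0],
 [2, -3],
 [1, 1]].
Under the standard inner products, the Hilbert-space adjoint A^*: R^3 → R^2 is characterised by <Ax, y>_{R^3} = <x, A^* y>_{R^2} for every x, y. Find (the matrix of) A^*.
A^* = A^T =
[[-1, 2, 1],
 [0, -3, 1]]

For real matrices with standard dot products, the defining identity <Ax, y> = <x, A^* y> gives (Ax)^T y = x^T (A^*) y, i.e. x^T A^T y = x^T (A^*) y. Since this holds for all x, y, we must have A^* = A^T. Therefore
A^* =
[[-1, 2, 1],
 [0, -3, 1]].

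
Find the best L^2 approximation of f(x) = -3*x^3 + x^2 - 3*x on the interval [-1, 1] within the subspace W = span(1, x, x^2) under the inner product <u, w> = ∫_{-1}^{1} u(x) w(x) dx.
g(x) = x^2 - 24*x/5

The best approximation g ∈ W is the orthogonal projection of f onto W. Writing g = a_0 + a_1 x + a_2 x^2, the coefficients solve the normal equations G · a = b where
  G_{ij} = <φ_i, φ_j> and b_i = <f, φ_i>, with φ_0 = 1, φ_1 = x, φ_2 = x^2.
G =
  [2, 0, 2/3]
  [0, 2/3, 0]
  [2/3, 0, 2/5],
b = (2/3, -16/5, 2/5).
Solving gives a_0 = 0, a_1 = -24/5, a_2 = 1, so
  g(x) = x^2 - 24*x/5.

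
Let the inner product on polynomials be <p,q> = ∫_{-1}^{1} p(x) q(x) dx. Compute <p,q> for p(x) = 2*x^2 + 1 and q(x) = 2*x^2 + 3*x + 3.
<p,q> = 194/15

Expand the product: p(x)·q(x) = 4*x^4 + 6*x^3 + 8*x^2 + 3*x + 3.
∫_{-1}^{1} of each monomial x^k gives [2/(k+1) if k even, 0 if k odd]. Integrating term-by-term (or equivalently evaluating the antiderivative F(x) = 4*x^5/5 + 3*x^4/2 + 8*x^3/3 + 3*x^2/2 + 3*x at the endpoints):
  F(1) − F(−1) = 142/15 − (-52/15) = 194/15.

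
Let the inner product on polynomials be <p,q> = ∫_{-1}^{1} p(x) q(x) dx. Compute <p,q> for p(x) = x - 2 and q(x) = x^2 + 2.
<p,q> = -28/3

Expand the product: p(x)·q(x) = x^3 - 2*x^2 + 2*x - 4.
∫_{-1}^{1} of each monomial x^k gives [2/(k+1) if k even, 0 if k odd]. Integrating term-by-term (or equivalently evaluating the antiderivative F(x) = x^4/4 - 2*x^3/3 + x^2 - 4*x at the endpoints):
  F(1) − F(−1) = -41/12 − (71/12) = -28/3.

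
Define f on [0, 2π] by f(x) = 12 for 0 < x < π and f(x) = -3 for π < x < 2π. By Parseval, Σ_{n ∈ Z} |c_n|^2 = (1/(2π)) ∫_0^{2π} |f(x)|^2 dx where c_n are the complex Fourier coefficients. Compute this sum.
Σ |c_n|^2 = 153/2

Parseval equates the L^2 energy of f (normalised by 1/(2π)) with the ℓ^2 sum of its Fourier coefficients: (1/(2π)) ∫_0^{2π} |f|^2 = Σ |c_n|^2.
Compute the left side: (1/(2π)) [∫_0^π 12^2 dx + ∫_π^{2π} (-3)^2 dx] = (1/(2π)) · (144π + 9π) = (144 + 9)/2 = 153/2.
So Σ_{n ∈ Z} |c_n|^2 = 153/2.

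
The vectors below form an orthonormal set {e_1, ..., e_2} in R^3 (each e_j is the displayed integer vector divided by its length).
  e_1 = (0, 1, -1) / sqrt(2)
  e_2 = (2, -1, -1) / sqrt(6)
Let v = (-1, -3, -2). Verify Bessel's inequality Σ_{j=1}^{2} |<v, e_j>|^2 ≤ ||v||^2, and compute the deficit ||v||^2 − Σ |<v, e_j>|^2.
Σ |<v, e_j>|^2 = 2; ||v||^2 = 14; deficit = 12

Write each e_j = u_j / sqrt(<u_j, u_j>) where u_j is the displayed integer vector. Then <v, e_j> = <v, u_j> / sqrt(<u_j, u_j>), so |<v, e_j>|^2 = <v, u_j>^2 / <u_j, u_j>.
Coefficients: <v, e_1> = -1/sqrt(2), <v, e_2> = 3/sqrt(6).
Square and sum: Σ |<v, e_j>|^2 = 2.
Compute ||v||^2 = v·v = 14.
Deficit = 14 − 2 = 12 ≥ 0, confirming Bessel's inequality. (The deficit equals ||v − Σ <v,e_j> e_j||^2, the squared distance from v to span{e_j}.)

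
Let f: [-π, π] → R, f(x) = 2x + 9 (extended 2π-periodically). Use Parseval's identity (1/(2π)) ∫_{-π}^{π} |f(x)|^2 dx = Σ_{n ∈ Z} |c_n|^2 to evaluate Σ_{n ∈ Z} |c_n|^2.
Σ |c_n|^2 = 4π^2/3 + 81

Expand and integrate term by term over [-π, π]:
  ∫ (2x)^2 dx = 4·(2π^3/3); ∫ 2·2·(9)·x dx = 0 (odd integrand); ∫ 9^2 dx = 81·2π.
So (1/(2π)) ∫_{-π}^{π} (2x + 9)^2 dx = 4π^2/3 + 81 = 4π^2/3 + 81.
Parseval ⇒ Σ |c_n|^2 = 4π^2/3 + 81.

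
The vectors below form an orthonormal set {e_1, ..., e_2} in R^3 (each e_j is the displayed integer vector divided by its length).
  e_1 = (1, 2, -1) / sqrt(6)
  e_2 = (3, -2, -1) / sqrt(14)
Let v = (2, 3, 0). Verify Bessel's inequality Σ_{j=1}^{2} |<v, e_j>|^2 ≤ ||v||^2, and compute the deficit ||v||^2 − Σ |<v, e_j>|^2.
Σ |<v, e_j>|^2 = 32/3; ||v||^2 = 13; deficit = 7/3

Write each e_j = u_j / sqrt(<u_j, u_j>) where u_j is the displayed integer vector. Then <v, e_j> = <v, u_j> / sqrt(<u_j, u_j>), so |<v, e_j>|^2 = <v, u_j>^2 / <u_j, u_j>.
Coefficients: <v, e_1> = 8/sqrt(6), <v, e_2> = 0/sqrt(14).
Square and sum: Σ |<v, e_j>|^2 = 32/3.
Compute ||v||^2 = v·v = 13.
Deficit = 13 − 32/3 = 7/3 ≥ 0, confirming Bessel's inequality. (The deficit equals ||v − Σ <v,e_j> e_j||^2, the squared distance from v to span{e_j}.)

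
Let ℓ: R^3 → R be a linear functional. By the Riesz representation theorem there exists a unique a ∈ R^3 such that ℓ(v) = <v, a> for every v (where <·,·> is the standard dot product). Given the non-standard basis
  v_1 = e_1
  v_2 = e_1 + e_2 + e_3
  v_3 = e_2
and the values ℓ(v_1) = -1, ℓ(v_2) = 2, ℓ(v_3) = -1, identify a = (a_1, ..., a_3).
a = (-1, -1, 4)

Write a = (a_1, ..., a_3) in the standard basis. For each basis vector v_i, ℓ(v_i) = <v_i, a> is a linear equation in the a_j's. Collect the n equations into a matrix system V a = ℓ, where row i of V is v_i (expressed in the standard basis). Since V is invertible (lower-triangular with 1s on the diagonal, up to permutation), solve by back-substitution:
  V =
[[1, 0, 0],
 [1, 1, 1],
 [0, 1, 0]]
  V a = (-1, 2, -1)
Solving gives a = (-1, -1, 4).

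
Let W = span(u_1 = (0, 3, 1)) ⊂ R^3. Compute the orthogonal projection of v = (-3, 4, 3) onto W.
proj_W(v) = (0, 9/2, 3/2)

Set up U = [u_1 | ... | u_1] ∈ R^(3×1). The projector onto W = col(U) is P = U (U^T U)^(-1) U^T.
Compute U^T U =
  [10],
and U^T v = (15).
Solve U^T U · c = U^T v for the coefficients: c = (3/2). The projection is proj_W(v) = U c.
Check: (v - proj_W(v)) · u_1 = 0  (should be 0).
Result: proj_W(v) = (0, 9/2, 3/2).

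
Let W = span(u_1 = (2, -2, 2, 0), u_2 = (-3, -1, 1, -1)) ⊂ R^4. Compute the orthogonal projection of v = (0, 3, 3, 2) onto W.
proj_W(v) = (16/35, 8/35, -8/35, 6/35)

Set up U = [u_1 | ... | u_2] ∈ R^(4×2). The projector onto W = col(U) is P = U (U^T U)^(-1) U^T.
Compute U^T U =
  [12, -2]
  [-2, 12],
and U^T v = (0, -2).
Solve U^T U · c = U^T v for the coefficients: c = (-1/35, -6/35). The projection is proj_W(v) = U c.
Check: (v - proj_W(v)) · u_1 = 0  (should be 0).
Check: (v - proj_W(v)) · u_2 = 0  (should be 0).
Result: proj_W(v) = (16/35, 8/35, -8/35, 6/35).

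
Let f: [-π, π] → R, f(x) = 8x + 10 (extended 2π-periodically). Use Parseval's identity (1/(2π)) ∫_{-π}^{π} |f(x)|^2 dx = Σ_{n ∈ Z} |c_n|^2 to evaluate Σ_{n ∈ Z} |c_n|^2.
Σ |c_n|^2 = 64π^2/3 + 100

Expand and integrate term by term over [-π, π]:
  ∫ (8x)^2 dx = 64·(2π^3/3); ∫ 2·8·(10)·x dx = 0 (odd integrand); ∫ 10^2 dx = 100·2π.
So (1/(2π)) ∫_{-π}^{π} (8x + 10)^2 dx = 64π^2/3 + 100 = 64π^2/3 + 100.
Parseval ⇒ Σ |c_n|^2 = 64π^2/3 + 100.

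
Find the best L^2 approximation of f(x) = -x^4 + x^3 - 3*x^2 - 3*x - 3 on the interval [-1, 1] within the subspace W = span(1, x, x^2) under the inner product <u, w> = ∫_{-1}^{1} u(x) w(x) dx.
g(x) = -27*x^2/7 - 12*x/5 - 102/35

The best approximation g ∈ W is the orthogonal projection of f onto W. Writing g = a_0 + a_1 x + a_2 x^2, the coefficients solve the normal equations G · a = b where
  G_{ij} = <φ_i, φ_j> and b_i = <f, φ_i>, with φ_0 = 1, φ_1 = x, φ_2 = x^2.
G =
  [2, 0, 2/3]
  [0, 2/3, 0]
  [2/3, 0, 2/5],
b = (-42/5, -8/5, -122/35).
Solving gives a_0 = -102/35, a_1 = -12/5, a_2 = -27/7, so
  g(x) = -27*x^2/7 - 12*x/5 - 102/35.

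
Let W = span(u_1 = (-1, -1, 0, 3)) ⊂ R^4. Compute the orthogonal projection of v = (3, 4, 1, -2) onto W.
proj_W(v) = (13/11, 13/11, 0, -39/11)

Set up U = [u_1 | ... | u_1] ∈ R^(4×1). The projector onto W = col(U) is P = U (U^T U)^(-1) U^T.
Compute U^T U =
  [11],
and U^T v = (-13).
Solve U^T U · c = U^T v for the coefficients: c = (-13/11). The projection is proj_W(v) = U c.
Check: (v - proj_W(v)) · u_1 = 0  (should be 0).
Result: proj_W(v) = (13/11, 13/11, 0, -39/11).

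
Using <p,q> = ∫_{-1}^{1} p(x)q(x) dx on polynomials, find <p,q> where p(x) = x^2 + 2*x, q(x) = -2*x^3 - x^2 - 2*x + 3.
<p,q> = -8/3

Expand the product: p(x)·q(x) = -2*x^5 - 5*x^4 - 4*x^3 - x^2 + 6*x.
∫_{-1}^{1} of each monomial x^k gives [2/(k+1) if k even, 0 if k odd]. Integrating term-by-term (or equivalently evaluating the antiderivative F(x) = -x^6/3 - x^5 - x^4 - x^3/3 + 3*x^2 at the endpoints):
  F(1) − F(−1) = 1/3 − (3) = -8/3.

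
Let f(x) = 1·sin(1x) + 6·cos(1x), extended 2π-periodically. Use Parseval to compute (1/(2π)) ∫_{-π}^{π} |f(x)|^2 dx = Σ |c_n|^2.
Σ |c_n|^2 = 37/2

Expand |f|^2 and use orthogonality of {sin(nx), cos(mx)} on [-π, π]:
  ∫_{-π}^{π} sin(nx)^2 dx = π, ∫ cos(mx)^2 dx = π, and cross terms integrate to 0.
So ∫_{-π}^{π} f(x)^2 dx = 1^2 · π + 6^2 · π = (1 + 36)π.
Divide by 2π: (1 + 36)/2 = 37/2.
By Parseval, this equals Σ |c_n|^2.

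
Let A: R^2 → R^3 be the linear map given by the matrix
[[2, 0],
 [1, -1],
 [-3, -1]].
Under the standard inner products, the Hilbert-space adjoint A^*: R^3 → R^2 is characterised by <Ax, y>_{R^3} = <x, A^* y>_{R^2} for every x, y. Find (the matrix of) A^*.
A^* = A^T =
[[2, 1, -3],
 [0, -1, -1]]

For real matrices with standard dot products, the defining identity <Ax, y> = <x, A^* y> gives (Ax)^T y = x^T (A^*) y, i.e. x^T A^T y = x^T (A^*) y. Since this holds for all x, y, we must have A^* = A^T. Therefore
A^* =
[[2, 1, -3],
 [0, -1, -1]].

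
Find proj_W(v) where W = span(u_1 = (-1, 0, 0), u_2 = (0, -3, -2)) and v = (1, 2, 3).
proj_W(v) = (1, 36/13, 24/13)

Set up U = [u_1 | ... | u_2] ∈ R^(3×2). The projector onto W = col(U) is P = U (U^T U)^(-1) U^T.
Compute U^T U =
  [1, 0]
  [0, 13],
and U^T v = (-1, -12).
Solve U^T U · c = U^T v for the coefficients: c = (-1, -12/13). The projection is proj_W(v) = U c.
Check: (v - proj_W(v)) · u_1 = 0  (should be 0).
Check: (v - proj_W(v)) · u_2 = 0  (should be 0).
Result: proj_W(v) = (1, 36/13, 24/13).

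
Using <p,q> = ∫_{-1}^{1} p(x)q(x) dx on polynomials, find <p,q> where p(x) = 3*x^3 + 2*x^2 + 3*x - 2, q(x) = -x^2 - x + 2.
<p,q> = -8

Expand the product: p(x)·q(x) = -3*x^5 - 5*x^4 + x^3 + 3*x^2 + 8*x - 4.
∫_{-1}^{1} of each monomial x^k gives [2/(k+1) if k even, 0 if k odd]. Integrating term-by-term (or equivalently evaluating the antiderivative F(x) = -x^6/2 - x^5 + x^4/4 + x^3 + 4*x^2 - 4*x at the endpoints):
  F(1) − F(−1) = -1/4 − (31/4) = -8.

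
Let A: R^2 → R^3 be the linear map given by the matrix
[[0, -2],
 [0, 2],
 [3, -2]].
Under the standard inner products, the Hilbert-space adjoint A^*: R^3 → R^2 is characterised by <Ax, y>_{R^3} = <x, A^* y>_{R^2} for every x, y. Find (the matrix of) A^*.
A^* = A^T =
[[0, 0, 3],
 [-2, 2, -2]]

For real matrices with standard dot products, the defining identity <Ax, y> = <x, A^* y> gives (Ax)^T y = x^T (A^*) y, i.e. x^T A^T y = x^T (A^*) y. Since this holds for all x, y, we must have A^* = A^T. Therefore
A^* =
[[0, 0, 3],
 [-2, 2, -2]].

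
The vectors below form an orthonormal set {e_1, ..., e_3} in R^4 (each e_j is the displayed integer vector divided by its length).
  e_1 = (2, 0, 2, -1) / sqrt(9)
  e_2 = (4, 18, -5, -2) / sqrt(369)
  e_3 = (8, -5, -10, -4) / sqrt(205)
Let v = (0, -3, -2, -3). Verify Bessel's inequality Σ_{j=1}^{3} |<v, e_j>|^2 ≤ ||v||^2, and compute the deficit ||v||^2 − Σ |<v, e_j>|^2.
Σ |<v, e_j>|^2 = 74/5; ||v||^2 = 22; deficit = 36/5

Write each e_j = u_j / sqrt(<u_j, u_j>) where u_j is the displayed integer vector. Then <v, e_j> = <v, u_j> / sqrt(<u_j, u_j>), so |<v, e_j>|^2 = <v, u_j>^2 / <u_j, u_j>.
Coefficients: <v, e_1> = -1/sqrt(9), <v, e_2> = -38/sqrt(369), <v, e_3> = 47/sqrt(205).
Square and sum: Σ |<v, e_j>|^2 = 74/5.
Compute ||v||^2 = v·v = 22.
Deficit = 22 − 74/5 = 36/5 ≥ 0, confirming Bessel's inequality. (The deficit equals ||v − Σ <v,e_j> e_j||^2, the squared distance from v to span{e_j}.)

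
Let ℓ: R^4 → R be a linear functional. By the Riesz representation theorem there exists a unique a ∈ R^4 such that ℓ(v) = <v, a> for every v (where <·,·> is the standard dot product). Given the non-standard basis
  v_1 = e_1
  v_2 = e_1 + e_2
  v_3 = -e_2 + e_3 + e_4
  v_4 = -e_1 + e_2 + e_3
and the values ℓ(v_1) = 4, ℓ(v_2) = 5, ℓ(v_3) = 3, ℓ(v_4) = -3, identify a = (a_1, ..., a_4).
a = (4, 1, 0, 4)

Write a = (a_1, ..., a_4) in the standard basis. For each basis vector v_i, ℓ(v_i) = <v_i, a> is a linear equation in the a_j's. Collect the n equations into a matrix system V a = ℓ, where row i of V is v_i (expressed in the standard basis). Since V is invertible (lower-triangular with 1s on the diagonal, up to permutation), solve by back-substitution:
  V =
[[1, 0, 0, 0],
 [1, 1, 0, 0],
 [0, -1, 1, 1],
 [-1, 1, 1, 0]]
  V a = (4, 5, 3, -3)
Solving gives a = (4, 1, 0, 4).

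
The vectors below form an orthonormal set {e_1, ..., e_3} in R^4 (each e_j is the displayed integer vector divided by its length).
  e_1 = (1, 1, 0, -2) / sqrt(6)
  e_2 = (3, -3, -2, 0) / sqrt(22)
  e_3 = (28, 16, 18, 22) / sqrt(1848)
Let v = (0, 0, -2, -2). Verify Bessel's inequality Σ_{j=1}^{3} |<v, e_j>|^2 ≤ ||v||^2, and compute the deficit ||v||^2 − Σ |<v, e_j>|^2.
Σ |<v, e_j>|^2 = 48/7; ||v||^2 = 8; deficit = 8/7

Write each e_j = u_j / sqrt(<u_j, u_j>) where u_j is the displayed integer vector. Then <v, e_j> = <v, u_j> / sqrt(<u_j, u_j>), so |<v, e_j>|^2 = <v, u_j>^2 / <u_j, u_j>.
Coefficients: <v, e_1> = 4/sqrt(6), <v, e_2> = 4/sqrt(22), <v, e_3> = -80/sqrt(1848).
Square and sum: Σ |<v, e_j>|^2 = 48/7.
Compute ||v||^2 = v·v = 8.
Deficit = 8 − 48/7 = 8/7 ≥ 0, confirming Bessel's inequality. (The deficit equals ||v − Σ <v,e_j> e_j||^2, the squared distance from v to span{e_j}.)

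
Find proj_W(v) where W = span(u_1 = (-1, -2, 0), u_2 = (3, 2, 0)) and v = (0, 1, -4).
proj_W(v) = (0, 1, 0)

Set up U = [u_1 | ... | u_2] ∈ R^(3×2). The projector onto W = col(U) is P = U (U^T U)^(-1) U^T.
Compute U^T U =
  [5, -7]
  [-7, 13],
and U^T v = (-2, 2).
Solve U^T U · c = U^T v for the coefficients: c = (-3/4, -1/4). The projection is proj_W(v) = U c.
Check: (v - proj_W(v)) · u_1 = 0  (should be 0).
Check: (v - proj_W(v)) · u_2 = 0  (should be 0).
Result: proj_W(v) = (0, 1, 0).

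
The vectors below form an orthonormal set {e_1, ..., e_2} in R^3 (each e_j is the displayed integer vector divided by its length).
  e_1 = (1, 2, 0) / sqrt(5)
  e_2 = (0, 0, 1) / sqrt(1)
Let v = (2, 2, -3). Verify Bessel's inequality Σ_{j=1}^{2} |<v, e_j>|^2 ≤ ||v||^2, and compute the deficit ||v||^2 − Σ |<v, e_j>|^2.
Σ |<v, e_j>|^2 = 81/5; ||v||^2 = 17; deficit = 4/5

Write each e_j = u_j / sqrt(<u_j, u_j>) where u_j is the displayed integer vector. Then <v, e_j> = <v, u_j> / sqrt(<u_j, u_j>), so |<v, e_j>|^2 = <v, u_j>^2 / <u_j, u_j>.
Coefficients: <v, e_1> = 6/sqrt(5), <v, e_2> = -3/sqrt(1).
Square and sum: Σ |<v, e_j>|^2 = 81/5.
Compute ||v||^2 = v·v = 17.
Deficit = 17 − 81/5 = 4/5 ≥ 0, confirming Bessel's inequality. (The deficit equals ||v − Σ <v,e_j> e_j||^2, the squared distance from v to span{e_j}.)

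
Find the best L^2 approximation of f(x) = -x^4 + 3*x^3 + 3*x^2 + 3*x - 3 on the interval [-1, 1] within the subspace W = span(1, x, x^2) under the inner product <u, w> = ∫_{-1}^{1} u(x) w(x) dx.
g(x) = 15*x^2/7 + 24*x/5 - 102/35

The best approximation g ∈ W is the orthogonal projection of f onto W. Writing g = a_0 + a_1 x + a_2 x^2, the coefficients solve the normal equations G · a = b where
  G_{ij} = <φ_i, φ_j> and b_i = <f, φ_i>, with φ_0 = 1, φ_1 = x, φ_2 = x^2.
G =
  [2, 0, 2/3]
  [0, 2/3, 0]
  [2/3, 0, 2/5],
b = (-22/5, 16/5, -38/35).
Solving gives a_0 = -102/35, a_1 = 24/5, a_2 = 15/7, so
  g(x) = 15*x^2/7 + 24*x/5 - 102/35.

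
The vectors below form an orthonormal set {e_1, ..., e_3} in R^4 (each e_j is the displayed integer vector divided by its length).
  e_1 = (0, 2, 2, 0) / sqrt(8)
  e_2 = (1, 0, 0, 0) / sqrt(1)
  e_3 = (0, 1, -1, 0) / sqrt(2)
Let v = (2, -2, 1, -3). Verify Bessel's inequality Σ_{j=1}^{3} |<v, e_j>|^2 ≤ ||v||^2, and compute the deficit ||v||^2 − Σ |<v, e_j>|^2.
Σ |<v, e_j>|^2 = 9; ||v||^2 = 18; deficit = 9

Write each e_j = u_j / sqrt(<u_j, u_j>) where u_j is the displayed integer vector. Then <v, e_j> = <v, u_j> / sqrt(<u_j, u_j>), so |<v, e_j>|^2 = <v, u_j>^2 / <u_j, u_j>.
Coefficients: <v, e_1> = -2/sqrt(8), <v, e_2> = 2/sqrt(1), <v, e_3> = -3/sqrt(2).
Square and sum: Σ |<v, e_j>|^2 = 9.
Compute ||v||^2 = v·v = 18.
Deficit = 18 − 9 = 9 ≥ 0, confirming Bessel's inequality. (The deficit equals ||v − Σ <v,e_j> e_j||^2, the squared distance from v to span{e_j}.)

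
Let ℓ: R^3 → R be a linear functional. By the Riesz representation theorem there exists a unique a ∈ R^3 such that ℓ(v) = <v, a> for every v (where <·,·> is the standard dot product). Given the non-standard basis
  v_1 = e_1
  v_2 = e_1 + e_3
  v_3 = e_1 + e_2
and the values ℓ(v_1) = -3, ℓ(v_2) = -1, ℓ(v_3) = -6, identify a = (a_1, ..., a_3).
a = (-3, -3, 2)

Write a = (a_1, ..., a_3) in the standard basis. For each basis vector v_i, ℓ(v_i) = <v_i, a> is a linear equation in the a_j's. Collect the n equations into a matrix system V a = ℓ, where row i of V is v_i (expressed in the standard basis). Since V is invertible (lower-triangular with 1s on the diagonal, up to permutation), solve by back-substitution:
  V =
[[1, 0, 0],
 [1, 0, 1],
 [1, 1, 0]]
  V a = (-3, -1, -6)
Solving gives a = (-3, -3, 2).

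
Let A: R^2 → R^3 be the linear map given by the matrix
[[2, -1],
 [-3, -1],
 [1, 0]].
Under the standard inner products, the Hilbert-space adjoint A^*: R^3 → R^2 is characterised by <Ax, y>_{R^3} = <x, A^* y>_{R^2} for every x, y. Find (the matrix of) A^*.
A^* = A^T =
[[2, -3, 1],
 [-1, -1, 0]]

For real matrices with standard dot products, the defining identity <Ax, y> = <x, A^* y> gives (Ax)^T y = x^T (A^*) y, i.e. x^T A^T y = x^T (A^*) y. Since this holds for all x, y, we must have A^* = A^T. Therefore
A^* =
[[2, -3, 1],
 [-1, -1, 0]].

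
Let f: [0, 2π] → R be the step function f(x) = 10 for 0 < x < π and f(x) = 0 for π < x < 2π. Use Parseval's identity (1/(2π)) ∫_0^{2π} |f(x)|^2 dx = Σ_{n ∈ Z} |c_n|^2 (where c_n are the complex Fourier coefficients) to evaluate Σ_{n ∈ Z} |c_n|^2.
Σ |c_n|^2 = 50

Parseval equates the L^2 energy of f (normalised by 1/(2π)) with the ℓ^2 sum of its Fourier coefficients: (1/(2π)) ∫_0^{2π} |f|^2 = Σ |c_n|^2.
Compute the left side: (1/(2π)) [∫_0^π 10^2 dx + ∫_π^{2π} 0^2 dx] = (1/(2π)) · (100π + 0π) = (100 + 0)/2 = 50.
So Σ_{n ∈ Z} |c_n|^2 = 50.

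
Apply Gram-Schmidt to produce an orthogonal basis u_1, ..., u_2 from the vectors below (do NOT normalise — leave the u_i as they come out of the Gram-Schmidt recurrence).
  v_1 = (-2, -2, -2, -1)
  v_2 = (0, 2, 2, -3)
Orthogonal basis:
  u_1 = (-2, -2, -2, -1)
  u_2 = (-10/13, 16/13, 16/13, -44/13)

Apply the Gram-Schmidt recurrence
  u_1 = v_1
  u_i = v_i − Σ_{j<i} ((v_i · u_j) / (u_j · u_j)) · u_j.

Step by step this gives:
  u_1 = (-2, -2, -2, -1)
  u_2 = (-10/13, 16/13, 16/13, -44/13)

Orthogonality check:
  u_2 · u_1 = 0 (should be 0)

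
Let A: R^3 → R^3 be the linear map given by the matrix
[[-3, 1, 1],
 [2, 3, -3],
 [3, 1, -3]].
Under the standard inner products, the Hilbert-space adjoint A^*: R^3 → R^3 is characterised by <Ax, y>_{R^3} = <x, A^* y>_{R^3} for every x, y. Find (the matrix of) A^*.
A^* = A^T =
[[-3, 2, 3],
 [1, 3, 1],
 [1, -3, -3]]

For real matrices with standard dot products, the defining identity <Ax, y> = <x, A^* y> gives (Ax)^T y = x^T (A^*) y, i.e. x^T A^T y = x^T (A^*) y. Since this holds for all x, y, we must have A^* = A^T. Therefore
A^* =
[[-3, 2, 3],
 [1, 3, 1],
 [1, -3, -3]].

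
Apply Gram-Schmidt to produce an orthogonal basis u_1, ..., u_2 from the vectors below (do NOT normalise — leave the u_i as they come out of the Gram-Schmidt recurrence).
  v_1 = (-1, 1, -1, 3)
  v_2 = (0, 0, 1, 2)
Orthogonal basis:
  u_1 = (-1, 1, -1, 3)
  u_2 = (5/12, -5/12, 17/12, 3/4)

Apply the Gram-Schmidt recurrence
  u_1 = v_1
  u_i = v_i − Σ_{j<i} ((v_i · u_j) / (u_j · u_j)) · u_j.

Step by step this gives:
  u_1 = (-1, 1, -1, 3)
  u_2 = (5/12, -5/12, 17/12, 3/4)

Orthogonality check:
  u_2 · u_1 = 0 (should be 0)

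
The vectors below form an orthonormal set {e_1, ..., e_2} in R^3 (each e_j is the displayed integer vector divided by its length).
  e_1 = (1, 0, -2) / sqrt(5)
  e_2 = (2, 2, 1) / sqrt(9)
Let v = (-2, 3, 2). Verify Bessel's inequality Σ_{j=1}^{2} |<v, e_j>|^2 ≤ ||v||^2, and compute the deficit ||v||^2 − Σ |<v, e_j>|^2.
Σ |<v, e_j>|^2 = 404/45; ||v||^2 = 17; deficit = 361/45

Write each e_j = u_j / sqrt(<u_j, u_j>) where u_j is the displayed integer vector. Then <v, e_j> = <v, u_j> / sqrt(<u_j, u_j>), so |<v, e_j>|^2 = <v, u_j>^2 / <u_j, u_j>.
Coefficients: <v, e_1> = -6/sqrt(5), <v, e_2> = 4/sqrt(9).
Square and sum: Σ |<v, e_j>|^2 = 404/45.
Compute ||v||^2 = v·v = 17.
Deficit = 17 − 404/45 = 361/45 ≥ 0, confirming Bessel's inequality. (The deficit equals ||v − Σ <v,e_j> e_j||^2, the squared distance from v to span{e_j}.)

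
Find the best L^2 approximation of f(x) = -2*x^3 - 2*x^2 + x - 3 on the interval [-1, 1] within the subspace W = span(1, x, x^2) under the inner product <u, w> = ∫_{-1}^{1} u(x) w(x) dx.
g(x) = -2*x^2 - x/5 - 3

The best approximation g ∈ W is the orthogonal projection of f onto W. Writing g = a_0 + a_1 x + a_2 x^2, the coefficients solve the normal equations G · a = b where
  G_{ij} = <φ_i, φ_j> and b_i = <f, φ_i>, with φ_0 = 1, φ_1 = x, φ_2 = x^2.
G =
  [2, 0, 2/3]
  [0, 2/3, 0]
  [2/3, 0, 2/5],
b = (-22/3, -2/15, -14/5).
Solving gives a_0 = -3, a_1 = -1/5, a_2 = -2, so
  g(x) = -2*x^2 - x/5 - 3.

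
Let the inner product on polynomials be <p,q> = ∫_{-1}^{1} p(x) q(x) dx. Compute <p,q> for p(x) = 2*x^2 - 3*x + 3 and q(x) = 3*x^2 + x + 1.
<p,q> = 206/15

Expand the product: p(x)·q(x) = 6*x^4 - 7*x^3 + 8*x^2 + 3.
∫_{-1}^{1} of each monomial x^k gives [2/(k+1) if k even, 0 if k odd]. Integrating term-by-term (or equivalently evaluating the antiderivative F(x) = 6*x^5/5 - 7*x^4/4 + 8*x^3/3 + 3*x at the endpoints):
  F(1) − F(−1) = 307/60 − (-517/60) = 206/15.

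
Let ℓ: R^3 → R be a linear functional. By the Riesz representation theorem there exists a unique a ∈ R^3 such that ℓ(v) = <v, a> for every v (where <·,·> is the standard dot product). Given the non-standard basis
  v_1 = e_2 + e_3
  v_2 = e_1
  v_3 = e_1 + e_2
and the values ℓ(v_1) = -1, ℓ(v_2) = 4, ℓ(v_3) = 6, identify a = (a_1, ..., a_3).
a = (4, 2, -3)

Write a = (a_1, ..., a_3) in the standard basis. For each basis vector v_i, ℓ(v_i) = <v_i, a> is a linear equation in the a_j's. Collect the n equations into a matrix system V a = ℓ, where row i of V is v_i (expressed in the standard basis). Since V is invertible (lower-triangular with 1s on the diagonal, up to permutation), solve by back-substitution:
  V =
[[0, 1, 1],
 [1, 0, 0],
 [1, 1, 0]]
  V a = (-1, 4, 6)
Solving gives a = (4, 2, -3).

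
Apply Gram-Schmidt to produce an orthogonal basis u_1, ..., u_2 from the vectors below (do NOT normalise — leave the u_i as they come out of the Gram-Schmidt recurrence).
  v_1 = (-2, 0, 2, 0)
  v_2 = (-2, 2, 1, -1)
Orthogonal basis:
  u_1 = (-2, 0, 2, 0)
  u_2 = (-1/2, 2, -1/2, -1)

Apply the Gram-Schmidt recurrence
  u_1 = v_1
  u_i = v_i − Σ_{j<i} ((v_i · u_j) / (u_j · u_j)) · u_j.

Step by step this gives:
  u_1 = (-2, 0, 2, 0)
  u_2 = (-1/2, 2, -1/2, -1)

Orthogonality check:
  u_2 · u_1 = 0 (should be 0)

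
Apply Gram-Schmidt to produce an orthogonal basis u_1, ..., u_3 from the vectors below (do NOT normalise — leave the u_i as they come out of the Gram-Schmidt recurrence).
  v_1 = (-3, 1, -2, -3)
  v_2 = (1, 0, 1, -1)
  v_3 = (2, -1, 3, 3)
Orthogonal basis:
  u_1 = (-3, 1, -2, -3)
  u_2 = (17/23, 2/23, 19/23, -29/23)
  u_3 = (-58/65, -3/65, 69/65, 11/65)

Apply the Gram-Schmidt recurrence
  u_1 = v_1
  u_i = v_i − Σ_{j<i} ((v_i · u_j) / (u_j · u_j)) · u_j.

Step by step this gives:
  u_1 = (-3, 1, -2, -3)
  u_2 = (17/23, 2/23, 19/23, -29/23)
  u_3 = (-58/65, -3/65, 69/65, 11/65)

Orthogonality check:
  u_2 · u_1 = 0 (should be 0)
  u_3 · u_1 = 0 (should be 0)
  u_3 · u_2 = 0 (should be 0)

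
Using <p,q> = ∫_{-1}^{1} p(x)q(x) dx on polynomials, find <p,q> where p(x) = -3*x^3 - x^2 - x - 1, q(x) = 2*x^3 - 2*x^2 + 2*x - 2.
<p,q> = 128/105

Expand the product: p(x)·q(x) = -6*x^6 + 4*x^5 - 6*x^4 + 4*x^3 + 2*x^2 + 2.
∫_{-1}^{1} of each monomial x^k gives [2/(k+1) if k even, 0 if k odd]. Integrating term-by-term (or equivalently evaluating the antiderivative F(x) = -6*x^7/7 + 2*x^6/3 - 6*x^5/5 + x^4 + 2*x^3/3 + 2*x at the endpoints):
  F(1) − F(−1) = 239/105 − (37/35) = 128/105.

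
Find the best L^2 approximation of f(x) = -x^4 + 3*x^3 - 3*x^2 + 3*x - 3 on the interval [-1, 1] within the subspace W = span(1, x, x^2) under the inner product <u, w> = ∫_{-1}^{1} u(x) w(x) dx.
g(x) = -27*x^2/7 + 24*x/5 - 102/35

The best approximation g ∈ W is the orthogonal projection of f onto W. Writing g = a_0 + a_1 x + a_2 x^2, the coefficients solve the normal equations G · a = b where
  G_{ij} = <φ_i, φ_j> and b_i = <f, φ_i>, with φ_0 = 1, φ_1 = x, φ_2 = x^2.
G =
  [2, 0, 2/3]
  [0, 2/3, 0]
  [2/3, 0, 2/5],
b = (-42/5, 16/5, -122/35).
Solving gives a_0 = -102/35, a_1 = 24/5, a_2 = -27/7, so
  g(x) = -27*x^2/7 + 24*x/5 - 102/35.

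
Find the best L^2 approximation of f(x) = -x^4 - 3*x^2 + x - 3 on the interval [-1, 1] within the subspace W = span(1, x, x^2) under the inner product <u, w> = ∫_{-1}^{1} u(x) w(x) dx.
g(x) = -27*x^2/7 + x - 102/35

The best approximation g ∈ W is the orthogonal projection of f onto W. Writing g = a_0 + a_1 x + a_2 x^2, the coefficients solve the normal equations G · a = b where
  G_{ij} = <φ_i, φ_j> and b_i = <f, φ_i>, with φ_0 = 1, φ_1 = x, φ_2 = x^2.
G =
  [2, 0, 2/3]
  [0, 2/3, 0]
  [2/3, 0, 2/5],
b = (-42/5, 2/3, -122/35).
Solving gives a_0 = -102/35, a_1 = 1, a_2 = -27/7, so
  g(x) = -27*x^2/7 + x - 102/35.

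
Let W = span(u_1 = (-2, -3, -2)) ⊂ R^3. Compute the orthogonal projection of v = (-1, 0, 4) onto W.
proj_W(v) = (12/17, 18/17, 12/17)

Set up U = [u_1 | ... | u_1] ∈ R^(3×1). The projector onto W = col(U) is P = U (U^T U)^(-1) U^T.
Compute U^T U =
  [17],
and U^T v = (-6).
Solve U^T U · c = U^T v for the coefficients: c = (-6/17). The projection is proj_W(v) = U c.
Check: (v - proj_W(v)) · u_1 = 0  (should be 0).
Result: proj_W(v) = (12/17, 18/17, 12/17).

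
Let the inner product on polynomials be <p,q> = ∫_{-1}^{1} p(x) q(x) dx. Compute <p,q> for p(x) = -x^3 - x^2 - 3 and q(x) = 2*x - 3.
<p,q> = 96/5

Expand the product: p(x)·q(x) = -2*x^4 + x^3 + 3*x^2 - 6*x + 9.
∫_{-1}^{1} of each monomial x^k gives [2/(k+1) if k even, 0 if k odd]. Integrating term-by-term (or equivalently evaluating the antiderivative F(x) = -2*x^5/5 + x^4/4 + x^3 - 3*x^2 + 9*x at the endpoints):
  F(1) − F(−1) = 137/20 − (-247/20) = 96/5.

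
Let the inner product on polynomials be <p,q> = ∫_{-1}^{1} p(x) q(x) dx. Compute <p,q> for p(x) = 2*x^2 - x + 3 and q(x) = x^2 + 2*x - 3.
<p,q> = -308/15

Expand the product: p(x)·q(x) = 2*x^4 + 3*x^3 - 5*x^2 + 9*x - 9.
∫_{-1}^{1} of each monomial x^k gives [2/(k+1) if k even, 0 if k odd]. Integrating term-by-term (or equivalently evaluating the antiderivative F(x) = 2*x^5/5 + 3*x^4/4 - 5*x^3/3 + 9*x^2/2 - 9*x at the endpoints):
  F(1) − F(−1) = -301/60 − (931/60) = -308/15.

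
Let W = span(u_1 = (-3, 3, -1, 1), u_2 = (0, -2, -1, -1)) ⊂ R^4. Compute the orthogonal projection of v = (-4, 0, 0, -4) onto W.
proj_W(v) = (-18/7, -10/21, -50/21, -2/3)

Set up U = [u_1 | ... | u_2] ∈ R^(4×2). The projector onto W = col(U) is P = U (U^T U)^(-1) U^T.
Compute U^T U =
  [20, -6]
  [-6, 6],
and U^T v = (8, 4).
Solve U^T U · c = U^T v for the coefficients: c = (6/7, 32/21). The projection is proj_W(v) = U c.
Check: (v - proj_W(v)) · u_1 = 0  (should be 0).
Check: (v - proj_W(v)) · u_2 = 0  (should be 0).
Result: proj_W(v) = (-18/7, -10/21, -50/21, -2/3).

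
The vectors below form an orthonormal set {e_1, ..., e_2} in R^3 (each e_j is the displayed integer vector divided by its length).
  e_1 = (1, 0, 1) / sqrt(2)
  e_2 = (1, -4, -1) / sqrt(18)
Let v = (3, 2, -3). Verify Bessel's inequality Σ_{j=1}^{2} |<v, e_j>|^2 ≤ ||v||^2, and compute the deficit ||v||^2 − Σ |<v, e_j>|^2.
Σ |<v, e_j>|^2 = 2/9; ||v||^2 = 22; deficit = 196/9

Write each e_j = u_j / sqrt(<u_j, u_j>) where u_j is the displayed integer vector. Then <v, e_j> = <v, u_j> / sqrt(<u_j, u_j>), so |<v, e_j>|^2 = <v, u_j>^2 / <u_j, u_j>.
Coefficients: <v, e_1> = 0/sqrt(2), <v, e_2> = -2/sqrt(18).
Square and sum: Σ |<v, e_j>|^2 = 2/9.
Compute ||v||^2 = v·v = 22.
Deficit = 22 − 2/9 = 196/9 ≥ 0, confirming Bessel's inequality. (The deficit equals ||v − Σ <v,e_j> e_j||^2, the squared distance from v to span{e_j}.)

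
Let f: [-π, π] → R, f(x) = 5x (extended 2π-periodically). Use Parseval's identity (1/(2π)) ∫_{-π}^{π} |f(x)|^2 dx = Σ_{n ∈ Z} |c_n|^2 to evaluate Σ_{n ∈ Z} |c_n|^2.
Σ |c_n|^2 = 25π^2/3

Expand and integrate term by term over [-π, π]:
  ∫ (5x)^2 dx = 25·(2π^3/3); ∫ 2·5·(0)·x dx = 0 (odd integrand); ∫ 0^2 dx = 0·2π.
So (1/(2π)) ∫_{-π}^{π} (5x)^2 dx = 25π^2/3 + 0 = 25π^2/3.
Parseval ⇒ Σ |c_n|^2 = 25π^2/3.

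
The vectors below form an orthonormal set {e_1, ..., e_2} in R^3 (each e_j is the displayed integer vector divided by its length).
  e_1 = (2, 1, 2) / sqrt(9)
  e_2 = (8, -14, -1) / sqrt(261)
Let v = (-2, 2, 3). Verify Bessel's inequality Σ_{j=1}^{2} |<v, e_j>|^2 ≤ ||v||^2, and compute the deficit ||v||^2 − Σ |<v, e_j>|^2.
Σ |<v, e_j>|^2 = 297/29; ||v||^2 = 17; deficit = 196/29

Write each e_j = u_j / sqrt(<u_j, u_j>) where u_j is the displayed integer vector. Then <v, e_j> = <v, u_j> / sqrt(<u_j, u_j>), so |<v, e_j>|^2 = <v, u_j>^2 / <u_j, u_j>.
Coefficients: <v, e_1> = 4/sqrt(9), <v, e_2> = -47/sqrt(261).
Square and sum: Σ |<v, e_j>|^2 = 297/29.
Compute ||v||^2 = v·v = 17.
Deficit = 17 − 297/29 = 196/29 ≥ 0, confirming Bessel's inequality. (The deficit equals ||v − Σ <v,e_j> e_j||^2, the squared distance from v to span{e_j}.)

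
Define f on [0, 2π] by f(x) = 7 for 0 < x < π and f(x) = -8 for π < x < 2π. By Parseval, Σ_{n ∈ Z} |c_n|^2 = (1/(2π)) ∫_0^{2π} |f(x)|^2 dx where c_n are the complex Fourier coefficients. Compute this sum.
Σ |c_n|^2 = 113/2

Parseval equates the L^2 energy of f (normalised by 1/(2π)) with the ℓ^2 sum of its Fourier coefficients: (1/(2π)) ∫_0^{2π} |f|^2 = Σ |c_n|^2.
Compute the left side: (1/(2π)) [∫_0^π 7^2 dx + ∫_π^{2π} (-8)^2 dx] = (1/(2π)) · (49π + 64π) = (49 + 64)/2 = 113/2.
So Σ_{n ∈ Z} |c_n|^2 = 113/2.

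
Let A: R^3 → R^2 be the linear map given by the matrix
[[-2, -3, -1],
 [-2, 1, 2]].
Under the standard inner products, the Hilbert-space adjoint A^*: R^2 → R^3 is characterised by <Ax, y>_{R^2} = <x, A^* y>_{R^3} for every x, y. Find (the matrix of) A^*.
A^* = A^T =
[[-2, -2],
 [-3, 1],
 [-1, 2]]

For real matrices with standard dot products, the defining identity <Ax, y> = <x, A^* y> gives (Ax)^T y = x^T (A^*) y, i.e. x^T A^T y = x^T (A^*) y. Since this holds for all x, y, we must have A^* = A^T. Therefore
A^* =
[[-2, -2],
 [-3, 1],
 [-1, 2]].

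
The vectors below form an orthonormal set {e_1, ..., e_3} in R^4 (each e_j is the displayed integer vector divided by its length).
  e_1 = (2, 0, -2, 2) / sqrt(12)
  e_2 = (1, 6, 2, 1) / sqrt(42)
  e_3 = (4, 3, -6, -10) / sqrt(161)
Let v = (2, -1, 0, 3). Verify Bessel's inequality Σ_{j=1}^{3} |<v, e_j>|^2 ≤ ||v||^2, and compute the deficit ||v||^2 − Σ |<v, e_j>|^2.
Σ |<v, e_j>|^2 = 563/46; ||v||^2 = 14; deficit = 81/46

Write each e_j = u_j / sqrt(<u_j, u_j>) where u_j is the displayed integer vector. Then <v, e_j> = <v, u_j> / sqrt(<u_j, u_j>), so |<v, e_j>|^2 = <v, u_j>^2 / <u_j, u_j>.
Coefficients: <v, e_1> = 10/sqrt(12), <v, e_2> = -1/sqrt(42), <v, e_3> = -25/sqrt(161).
Square and sum: Σ |<v, e_j>|^2 = 563/46.
Compute ||v||^2 = v·v = 14.
Deficit = 14 − 563/46 = 81/46 ≥ 0, confirming Bessel's inequality. (The deficit equals ||v − Σ <v,e_j> e_j||^2, the squared distance from v to span{e_j}.)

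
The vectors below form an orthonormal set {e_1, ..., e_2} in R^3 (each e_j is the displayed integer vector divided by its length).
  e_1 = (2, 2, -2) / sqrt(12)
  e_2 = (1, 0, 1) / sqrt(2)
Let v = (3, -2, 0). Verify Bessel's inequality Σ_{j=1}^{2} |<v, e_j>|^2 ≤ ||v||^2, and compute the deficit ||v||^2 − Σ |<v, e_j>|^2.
Σ |<v, e_j>|^2 = 29/6; ||v||^2 = 13; deficit = 49/6

Write each e_j = u_j / sqrt(<u_j, u_j>) where u_j is the displayed integer vector. Then <v, e_j> = <v, u_j> / sqrt(<u_j, u_j>), so |<v, e_j>|^2 = <v, u_j>^2 / <u_j, u_j>.
Coefficients: <v, e_1> = 2/sqrt(12), <v, e_2> = 3/sqrt(2).
Square and sum: Σ |<v, e_j>|^2 = 29/6.
Compute ||v||^2 = v·v = 13.
Deficit = 13 − 29/6 = 49/6 ≥ 0, confirming Bessel's inequality. (The deficit equals ||v − Σ <v,e_j> e_j||^2, the squared distance from v to span{e_j}.)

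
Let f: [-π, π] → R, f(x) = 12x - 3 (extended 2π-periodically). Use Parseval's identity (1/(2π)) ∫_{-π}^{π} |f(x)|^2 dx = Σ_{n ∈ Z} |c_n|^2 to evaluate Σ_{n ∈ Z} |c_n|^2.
Σ |c_n|^2 = 48π^2 + 9

Expand and integrate term by term over [-π, π]:
  ∫ (12x)^2 dx = 144·(2π^3/3); ∫ 2·12·(-3)·x dx = 0 (odd integrand); ∫ (-3)^2 dx = 9·2π.
So (1/(2π)) ∫_{-π}^{π} (12x - 3)^2 dx = 144π^2/3 + 9 = 48π^2 + 9.
Parseval ⇒ Σ |c_n|^2 = 48π^2 + 9.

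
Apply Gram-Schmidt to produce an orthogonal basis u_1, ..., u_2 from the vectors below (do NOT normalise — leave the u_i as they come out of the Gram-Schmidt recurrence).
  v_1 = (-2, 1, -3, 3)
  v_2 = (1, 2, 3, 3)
Orthogonal basis:
  u_1 = (-2, 1, -3, 3)
  u_2 = (1, 2, 3, 3)

Apply the Gram-Schmidt recurrence
  u_1 = v_1
  u_i = v_i − Σ_{j<i} ((v_i · u_j) / (u_j · u_j)) · u_j.

Step by step this gives:
  u_1 = (-2, 1, -3, 3)
  u_2 = (1, 2, 3, 3)

Orthogonality check:
  u_2 · u_1 = 0 (should be 0)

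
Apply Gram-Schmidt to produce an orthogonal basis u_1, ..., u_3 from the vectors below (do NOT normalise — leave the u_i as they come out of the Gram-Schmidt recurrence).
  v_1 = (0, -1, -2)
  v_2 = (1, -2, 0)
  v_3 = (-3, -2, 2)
Orthogonal basis:
  u_1 = (0, -1, -2)
  u_2 = (1, -8/5, 4/5)
  u_3 = (-24/7, -12/7, 6/7)

Apply the Gram-Schmidt recurrence
  u_1 = v_1
  u_i = v_i − Σ_{j<i} ((v_i · u_j) / (u_j · u_j)) · u_j.

Step by step this gives:
  u_1 = (0, -1, -2)
  u_2 = (1, -8/5, 4/5)
  u_3 = (-24/7, -12/7, 6/7)

Orthogonality check:
  u_2 · u_1 = 0 (should be 0)
  u_3 · u_1 = 0 (should be 0)
  u_3 · u_2 = 0 (should be 0)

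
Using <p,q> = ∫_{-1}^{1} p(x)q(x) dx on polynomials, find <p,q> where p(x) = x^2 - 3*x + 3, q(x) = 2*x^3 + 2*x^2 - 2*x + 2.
<p,q> = 296/15

Expand the product: p(x)·q(x) = 2*x^5 - 4*x^4 - 2*x^3 + 14*x^2 - 12*x + 6.
∫_{-1}^{1} of each monomial x^k gives [2/(k+1) if k even, 0 if k odd]. Integrating term-by-term (or equivalently evaluating the antiderivative F(x) = x^6/3 - 4*x^5/5 - x^4/2 + 14*x^3/3 - 6*x^2 + 6*x at the endpoints):
  F(1) − F(−1) = 37/10 − (-481/30) = 296/15.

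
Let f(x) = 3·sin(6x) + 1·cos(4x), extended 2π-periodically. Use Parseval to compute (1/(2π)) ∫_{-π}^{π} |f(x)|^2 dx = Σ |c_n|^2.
Σ |c_n|^2 = 5

Expand |f|^2 and use orthogonality of {sin(nx), cos(mx)} on [-π, π]:
  ∫_{-π}^{π} sin(nx)^2 dx = π, ∫ cos(mx)^2 dx = π, and cross terms integrate to 0.
So ∫_{-π}^{π} f(x)^2 dx = 3^2 · π + 1^2 · π = (9 + 1)π.
Divide by 2π: (9 + 1)/2 = 5.
By Parseval, this equals Σ |c_n|^2.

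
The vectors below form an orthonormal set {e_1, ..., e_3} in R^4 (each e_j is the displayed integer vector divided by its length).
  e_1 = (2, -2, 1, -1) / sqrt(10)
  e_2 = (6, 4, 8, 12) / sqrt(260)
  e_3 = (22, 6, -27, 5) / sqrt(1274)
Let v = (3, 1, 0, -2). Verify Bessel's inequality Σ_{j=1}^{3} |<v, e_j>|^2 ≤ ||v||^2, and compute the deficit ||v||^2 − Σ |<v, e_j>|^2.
Σ |<v, e_j>|^2 = 325/49; ||v||^2 = 14; deficit = 361/49

Write each e_j = u_j / sqrt(<u_j, u_j>) where u_j is the displayed integer vector. Then <v, e_j> = <v, u_j> / sqrt(<u_j, u_j>), so |<v, e_j>|^2 = <v, u_j>^2 / <u_j, u_j>.
Coefficients: <v, e_1> = 6/sqrt(10), <v, e_2> = -2/sqrt(260), <v, e_3> = 62/sqrt(1274).
Square and sum: Σ |<v, e_j>|^2 = 325/49.
Compute ||v||^2 = v·v = 14.
Deficit = 14 − 325/49 = 361/49 ≥ 0, confirming Bessel's inequality. (The deficit equals ||v − Σ <v,e_j> e_j||^2, the squared distance from v to span{e_j}.)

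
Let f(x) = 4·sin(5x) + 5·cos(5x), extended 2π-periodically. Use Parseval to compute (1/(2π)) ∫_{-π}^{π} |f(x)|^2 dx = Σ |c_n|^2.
Σ |c_n|^2 = 41/2

Expand |f|^2 and use orthogonality of {sin(nx), cos(mx)} on [-π, π]:
  ∫_{-π}^{π} sin(nx)^2 dx = π, ∫ cos(mx)^2 dx = π, and cross terms integrate to 0.
So ∫_{-π}^{π} f(x)^2 dx = 4^2 · π + 5^2 · π = (16 + 25)π.
Divide by 2π: (16 + 25)/2 = 41/2.
By Parseval, this equals Σ |c_n|^2.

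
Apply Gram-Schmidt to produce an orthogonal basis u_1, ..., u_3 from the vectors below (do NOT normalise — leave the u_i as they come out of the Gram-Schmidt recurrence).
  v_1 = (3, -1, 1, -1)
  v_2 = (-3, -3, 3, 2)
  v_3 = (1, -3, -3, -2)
Orthogonal basis:
  u_1 = (3, -1, 1, -1)
  u_2 = (-7/4, -41/12, 41/12, 19/12)
  u_3 = (-190/347, -1098/347, -984/347, -456/347)

Apply the Gram-Schmidt recurrence
  u_1 = v_1
  u_i = v_i − Σ_{j<i} ((v_i · u_j) / (u_j · u_j)) · u_j.

Step by step this gives:
  u_1 = (3, -1, 1, -1)
  u_2 = (-7/4, -41/12, 41/12, 19/12)
  u_3 = (-190/347, -1098/347, -984/347, -456/347)

Orthogonality check:
  u_2 · u_1 = 0 (should be 0)
  u_3 · u_1 = 0 (should be 0)
  u_3 · u_2 = 0 (should be 0)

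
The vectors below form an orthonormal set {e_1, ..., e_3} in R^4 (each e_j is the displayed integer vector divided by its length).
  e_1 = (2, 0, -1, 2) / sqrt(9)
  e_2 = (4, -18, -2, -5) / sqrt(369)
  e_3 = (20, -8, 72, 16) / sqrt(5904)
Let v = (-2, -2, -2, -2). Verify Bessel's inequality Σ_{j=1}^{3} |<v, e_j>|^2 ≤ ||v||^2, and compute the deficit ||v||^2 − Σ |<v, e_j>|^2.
Σ |<v, e_j>|^2 = 140/9; ||v||^2 = 16; deficit = 4/9

Write each e_j = u_j / sqrt(<u_j, u_j>) where u_j is the displayed integer vector. Then <v, e_j> = <v, u_j> / sqrt(<u_j, u_j>), so |<v, e_j>|^2 = <v, u_j>^2 / <u_j, u_j>.
Coefficients: <v, e_1> = -6/sqrt(9), <v, e_2> = 42/sqrt(369), <v, e_3> = -200/sqrt(5904).
Square and sum: Σ |<v, e_j>|^2 = 140/9.
Compute ||v||^2 = v·v = 16.
Deficit = 16 − 140/9 = 4/9 ≥ 0, confirming Bessel's inequality. (The deficit equals ||v − Σ <v,e_j> e_j||^2, the squared distance from v to span{e_j}.)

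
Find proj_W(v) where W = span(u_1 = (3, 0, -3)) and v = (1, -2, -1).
proj_W(v) = (1, 0, -1)

Set up U = [u_1 | ... | u_1] ∈ R^(3×1). The projector onto W = col(U) is P = U (U^T U)^(-1) U^T.
Compute U^T U =
  [18],
and U^T v = (6).
Solve U^T U · c = U^T v for the coefficients: c = (1/3). The projection is proj_W(v) = U c.
Check: (v - proj_W(v)) · u_1 = 0  (should be 0).
Result: proj_W(v) = (1, 0, -1).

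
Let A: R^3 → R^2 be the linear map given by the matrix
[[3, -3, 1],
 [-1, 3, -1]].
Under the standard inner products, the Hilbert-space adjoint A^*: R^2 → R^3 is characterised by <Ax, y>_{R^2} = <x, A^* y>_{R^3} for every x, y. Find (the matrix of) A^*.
A^* = A^T =
[[3, -1],
 [-3, 3],
 [1, -1]]

For real matrices with standard dot products, the defining identity <Ax, y> = <x, A^* y> gives (Ax)^T y = x^T (A^*) y, i.e. x^T A^T y = x^T (A^*) y. Since this holds for all x, y, we must have A^* = A^T. Therefore
A^* =
[[3, -1],
 [-3, 3],
 [1, -1]].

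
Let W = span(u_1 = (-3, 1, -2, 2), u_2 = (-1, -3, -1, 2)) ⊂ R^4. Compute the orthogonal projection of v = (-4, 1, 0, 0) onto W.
proj_W(v) = (-13/6, 41/26, -53/39, 43/39)

Set up U = [u_1 | ... | u_2] ∈ R^(4×2). The projector onto W = col(U) is P = U (U^T U)^(-1) U^T.
Compute U^T U =
  [18, 6]
  [6, 15],
and U^T v = (13, 1).
Solve U^T U · c = U^T v for the coefficients: c = (21/26, -10/39). The projection is proj_W(v) = U c.
Check: (v - proj_W(v)) · u_1 = 0  (should be 0).
Check: (v - proj_W(v)) · u_2 = 0  (should be 0).
Result: proj_W(v) = (-13/6, 41/26, -53/39, 43/39).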